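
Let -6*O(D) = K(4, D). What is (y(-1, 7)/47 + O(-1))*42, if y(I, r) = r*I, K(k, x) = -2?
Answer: 364/47 ≈ 7.7447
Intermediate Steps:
y(I, r) = I*r
O(D) = 1/3 (O(D) = -1/6*(-2) = 1/3)
(y(-1, 7)/47 + O(-1))*42 = (-1*7/47 + 1/3)*42 = (-7*1/47 + 1/3)*42 = (-7/47 + 1/3)*42 = (26/141)*42 = 364/47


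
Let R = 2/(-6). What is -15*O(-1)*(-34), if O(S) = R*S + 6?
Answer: 3230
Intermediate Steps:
R = -⅓ (R = 2*(-⅙) = -⅓ ≈ -0.33333)
O(S) = 6 - S/3 (O(S) = -S/3 + 6 = 6 - S/3)
-15*O(-1)*(-34) = -15*(6 - ⅓*(-1))*(-34) = -15*(6 + ⅓)*(-34) = -15*19/3*(-34) = -95*(-34) = 3230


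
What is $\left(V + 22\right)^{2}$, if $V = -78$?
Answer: $3136$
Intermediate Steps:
$\left(V + 22\right)^{2} = \left(-78 + 22\right)^{2} = \left(-56\right)^{2} = 3136$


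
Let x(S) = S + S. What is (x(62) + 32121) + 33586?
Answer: 65831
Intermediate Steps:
x(S) = 2*S
(x(62) + 32121) + 33586 = (2*62 + 32121) + 33586 = (124 + 32121) + 33586 = 32245 + 33586 = 65831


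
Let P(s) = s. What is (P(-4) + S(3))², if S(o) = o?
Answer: 1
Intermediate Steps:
(P(-4) + S(3))² = (-4 + 3)² = (-1)² = 1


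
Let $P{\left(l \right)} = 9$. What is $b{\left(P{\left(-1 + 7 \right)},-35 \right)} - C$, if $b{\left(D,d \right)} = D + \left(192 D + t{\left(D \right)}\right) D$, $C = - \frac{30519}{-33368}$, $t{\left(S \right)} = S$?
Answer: $\frac{521911737}{33368} \approx 15641.0$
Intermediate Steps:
$C = \frac{30519}{33368}$ ($C = \left(-30519\right) \left(- \frac{1}{33368}\right) = \frac{30519}{33368} \approx 0.91462$)
$b{\left(D,d \right)} = D + 193 D^{2}$ ($b{\left(D,d \right)} = D + \left(192 D + D\right) D = D + 193 D D = D + 193 D^{2}$)
$b{\left(P{\left(-1 + 7 \right)},-35 \right)} - C = 9 \left(1 + 193 \cdot 9\right) - \frac{30519}{33368} = 9 \left(1 + 1737\right) - \frac{30519}{33368} = 9 \cdot 1738 - \frac{30519}{33368} = 15642 - \frac{30519}{33368} = \frac{521911737}{33368}$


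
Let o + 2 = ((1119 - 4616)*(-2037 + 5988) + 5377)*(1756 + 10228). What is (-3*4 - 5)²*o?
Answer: -47833621048098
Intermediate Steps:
o = -165514259682 (o = -2 + ((1119 - 4616)*(-2037 + 5988) + 5377)*(1756 + 10228) = -2 + (-3497*3951 + 5377)*11984 = -2 + (-13816647 + 5377)*11984 = -2 - 13811270*11984 = -2 - 165514259680 = -165514259682)
(-3*4 - 5)²*o = (-3*4 - 5)²*(-165514259682) = (-12 - 5)²*(-165514259682) = (-17)²*(-165514259682) = 289*(-165514259682) = -47833621048098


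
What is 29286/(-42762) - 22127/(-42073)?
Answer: -47659184/299854271 ≈ -0.15894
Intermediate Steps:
29286/(-42762) - 22127/(-42073) = 29286*(-1/42762) - 22127*(-1/42073) = -4881/7127 + 22127/42073 = -47659184/299854271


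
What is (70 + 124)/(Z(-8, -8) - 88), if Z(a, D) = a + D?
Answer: -97/52 ≈ -1.8654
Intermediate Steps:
Z(a, D) = D + a
(70 + 124)/(Z(-8, -8) - 88) = (70 + 124)/((-8 - 8) - 88) = 194/(-16 - 88) = 194/(-104) = -1/104*194 = -97/52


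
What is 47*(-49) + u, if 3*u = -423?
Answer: -2444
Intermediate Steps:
u = -141 (u = (⅓)*(-423) = -141)
47*(-49) + u = 47*(-49) - 141 = -2303 - 141 = -2444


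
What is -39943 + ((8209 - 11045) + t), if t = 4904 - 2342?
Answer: -40217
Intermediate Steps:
t = 2562
-39943 + ((8209 - 11045) + t) = -39943 + ((8209 - 11045) + 2562) = -39943 + (-2836 + 2562) = -39943 - 274 = -40217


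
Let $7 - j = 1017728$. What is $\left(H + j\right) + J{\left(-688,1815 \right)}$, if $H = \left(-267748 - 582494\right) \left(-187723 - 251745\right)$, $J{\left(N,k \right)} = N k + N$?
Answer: $373651884127$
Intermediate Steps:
$j = -1017721$ ($j = 7 - 1017728 = -1017721$)
$J{\left(N,k \right)} = N + N k$
$H = 373654151256$ ($H = \left(-850242\right) \left(-439468\right) = 373654151256$)
$\left(H + j\right) + J{\left(-688,1815 \right)} = \left(373654151256 - 1017721\right) - 688 \left(1 + 1815\right) = 373653133535 - 1249408 = 373651884127$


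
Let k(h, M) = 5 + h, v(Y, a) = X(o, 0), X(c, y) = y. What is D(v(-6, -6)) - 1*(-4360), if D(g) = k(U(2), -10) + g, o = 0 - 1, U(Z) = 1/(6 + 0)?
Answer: 26191/6 ≈ 4365.2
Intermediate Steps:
U(Z) = ⅙ (U(Z) = 1/6 = ⅙)
o = -1
v(Y, a) = 0
D(g) = 31/6 + g (D(g) = (5 + ⅙) + g = 31/6 + g)
D(v(-6, -6)) - 1*(-4360) = (31/6 + 0) - 1*(-4360) = 31/6 + 4360 = 26191/6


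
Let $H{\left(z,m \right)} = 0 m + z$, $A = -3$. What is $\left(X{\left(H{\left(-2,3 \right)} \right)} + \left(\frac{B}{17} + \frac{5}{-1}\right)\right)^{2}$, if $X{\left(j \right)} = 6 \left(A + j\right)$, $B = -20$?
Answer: $\frac{378225}{289} \approx 1308.7$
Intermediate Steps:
$H{\left(z,m \right)} = z$ ($H{\left(z,m \right)} = 0 + z = z$)
$X{\left(j \right)} = -18 + 6 j$ ($X{\left(j \right)} = 6 \left(-3 + j\right) = -18 + 6 j$)
$\left(X{\left(H{\left(-2,3 \right)} \right)} + \left(\frac{B}{17} + \frac{5}{-1}\right)\right)^{2} = \left(\left(-18 + 6 \left(-2\right)\right) + \left(- \frac{20}{17} + \frac{5}{-1}\right)\right)^{2} = \left(\left(-18 - 12\right) + \left(\left(-20\right) \frac{1}{17} + 5 \left(-1\right)\right)\right)^{2} = \left(-30 - \frac{105}{17}\right)^{2} = \left(- \frac{615}{17}\right)^{2} = \frac{378225}{289}$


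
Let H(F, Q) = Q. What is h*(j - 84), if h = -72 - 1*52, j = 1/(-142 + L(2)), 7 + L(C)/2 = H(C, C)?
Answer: 395839/38 ≈ 10417.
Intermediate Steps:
L(C) = -14 + 2*C
j = -1/152 (j = 1/(-142 + (-14 + 2*2)) = 1/(-142 + (-14 + 4)) = 1/(-142 - 10) = 1/(-152) = -1/152 ≈ -0.0065789)
h = -124 (h = -72 - 52 = -124)
h*(j - 84) = -124*(-1/152 - 84) = -124*(-12769/152) = 395839/38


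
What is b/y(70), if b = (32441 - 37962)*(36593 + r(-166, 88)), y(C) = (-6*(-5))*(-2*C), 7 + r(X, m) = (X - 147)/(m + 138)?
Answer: 15216102361/316400 ≈ 48091.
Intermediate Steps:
r(X, m) = -7 + (-147 + X)/(138 + m) (r(X, m) = -7 + (X - 147)/(m + 138) = -7 + (-147 + X)/(138 + m))
y(C) = -60*C (y(C) = 30*(-2*C) = -60*C)
b = -45648307083/226 (b = (32441 - 37962)*(36593 + (-1113 - 166 - 7*88)/(138 + 88)) = -5521*(36593 + (-1113 - 166 - 616)/226) = -5521*(36593 + (1/226)*(-1895)) = -5521*(36593 - 1895/226) = -5521*8268123/226 = -45648307083/226 ≈ -2.0198e+8)
b/y(70) = -45648307083/(226*((-60*70))) = -45648307083/226/(-4200) = -45648307083/226*(-1/4200) = 15216102361/316400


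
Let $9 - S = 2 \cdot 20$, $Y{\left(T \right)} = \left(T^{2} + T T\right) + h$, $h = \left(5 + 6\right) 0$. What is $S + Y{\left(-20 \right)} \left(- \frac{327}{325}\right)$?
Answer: $- \frac{10867}{13} \approx -835.92$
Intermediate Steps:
$h = 0$ ($h = 11 \cdot 0 = 0$)
$Y{\left(T \right)} = 2 T^{2}$ ($Y{\left(T \right)} = \left(T^{2} + T T\right) + 0 = \left(T^{2} + T^{2}\right) + 0 = 2 T^{2} + 0 = 2 T^{2}$)
$S = -31$ ($S = 9 - 2 \cdot 20 = 9 - 40 = -31$)
$S + Y{\left(-20 \right)} \left(- \frac{327}{325}\right) = -31 + 2 \left(-20\right)^{2} \left(- \frac{327}{325}\right) = -31 + 2 \cdot 400 \left(\left(-327\right) \frac{1}{325}\right) = -31 + 800 \left(- \frac{327}{325}\right) = -31 - \frac{10464}{13} = - \frac{10867}{13}$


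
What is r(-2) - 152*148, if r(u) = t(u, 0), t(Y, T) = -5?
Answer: -22501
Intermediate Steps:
r(u) = -5
r(-2) - 152*148 = -5 - 152*148 = -5 - 22496 = -22501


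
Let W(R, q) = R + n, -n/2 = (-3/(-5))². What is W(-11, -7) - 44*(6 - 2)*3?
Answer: -13493/25 ≈ -539.72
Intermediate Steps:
n = -18/25 (n = -2*(-3/(-5))² = -2*(-3*(-⅕))² = -2*(⅗)² = -2*9/25 = -18/25 ≈ -0.72000)
W(R, q) = -18/25 + R (W(R, q) = R - 18/25 = -18/25 + R)
W(-11, -7) - 44*(6 - 2)*3 = (-18/25 - 11) - 44*(6 - 2)*3 = -293/25 - 176*3 = -293/25 - 44*12 = -293/25 - 528 = -13493/25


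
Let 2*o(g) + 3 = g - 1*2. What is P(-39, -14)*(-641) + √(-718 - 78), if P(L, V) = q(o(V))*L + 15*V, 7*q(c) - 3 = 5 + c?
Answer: 1809543/14 + 2*I*√199 ≈ 1.2925e+5 + 28.213*I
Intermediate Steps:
o(g) = -5/2 + g/2 (o(g) = -3/2 + (g - 1*2)/2 = -3/2 + (g - 2)/2 = -3/2 + (-2 + g)/2 = -3/2 + (-1 + g/2) = -5/2 + g/2)
q(c) = 8/7 + c/7 (q(c) = 3/7 + (5 + c)/7 = 3/7 + (5/7 + c/7) = 8/7 + c/7)
P(L, V) = 15*V + L*(11/14 + V/14) (P(L, V) = (8/7 + (-5/2 + V/2)/7)*L + 15*V = (8/7 + (-5/14 + V/14))*L + 15*V = (11/14 + V/14)*L + 15*V = L*(11/14 + V/14) + 15*V = 15*V + L*(11/14 + V/14))
P(-39, -14)*(-641) + √(-718 - 78) = (15*(-14) + (1/14)*(-39)*(11 - 14))*(-641) + √(-718 - 78) = (-210 + (1/14)*(-39)*(-3))*(-641) + √(-796) = (-210 + 117/14)*(-641) + 2*I*√199 = -2823/14*(-641) + 2*I*√199 = 1809543/14 + 2*I*√199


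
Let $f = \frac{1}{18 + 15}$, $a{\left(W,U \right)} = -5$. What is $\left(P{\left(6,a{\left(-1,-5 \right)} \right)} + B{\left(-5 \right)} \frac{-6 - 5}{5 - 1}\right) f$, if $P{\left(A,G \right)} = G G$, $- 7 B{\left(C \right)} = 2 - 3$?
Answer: $\frac{689}{924} \approx 0.74567$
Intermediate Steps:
$B{\left(C \right)} = \frac{1}{7}$ ($B{\left(C \right)} = - \frac{2 - 3}{7} = \left(- \frac{1}{7}\right) \left(-1\right) = \frac{1}{7}$)
$P{\left(A,G \right)} = G^{2}$
$f = \frac{1}{33} \approx 0.030303$
$\left(P{\left(6,a{\left(-1,-5 \right)} \right)} + B{\left(-5 \right)} \frac{-6 - 5}{5 - 1}\right) f = \left(\left(-5\right)^{2} + \frac{\left(-6 - 5\right) \frac{1}{5 - 1}}{7}\right) \frac{1}{33} = \left(25 + \frac{\left(-11\right) \frac{1}{4}}{7}\right) \frac{1}{33} = \left(25 + \frac{1}{7} \left(- \frac{11}{4}\right)\right) \frac{1}{33} = \left(25 - \frac{11}{28}\right) \frac{1}{33} = \frac{689}{28} \cdot \frac{1}{33} = \frac{689}{924}$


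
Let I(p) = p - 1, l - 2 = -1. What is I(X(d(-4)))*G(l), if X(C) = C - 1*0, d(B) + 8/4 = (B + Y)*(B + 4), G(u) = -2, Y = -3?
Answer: 6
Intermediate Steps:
l = 1 (l = 2 - 1 = 1)
d(B) = -2 + (-3 + B)*(4 + B) (d(B) = -2 + (B - 3)*(B + 4) = -2 + (-3 + B)*(4 + B))
X(C) = C (X(C) = C + 0 = C)
I(p) = -1 + p
I(X(d(-4)))*G(l) = (-1 + (-14 - 4 + (-4)²))*(-2) = (-1 + (-14 - 4 + 16))*(-2) = (-1 - 2)*(-2) = -3*(-2) = 6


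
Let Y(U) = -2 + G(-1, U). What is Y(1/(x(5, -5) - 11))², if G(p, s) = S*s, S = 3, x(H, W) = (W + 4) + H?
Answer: 289/49 ≈ 5.8980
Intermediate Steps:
x(H, W) = 4 + H + W (x(H, W) = (4 + W) + H = 4 + H + W)
G(p, s) = 3*s
Y(U) = -2 + 3*U
Y(1/(x(5, -5) - 11))² = (-2 + 3/((4 + 5 - 5) - 11))² = (-2 + 3/(4 - 11))² = (-2 + 3/(-7))² = (-2 + 3*(-⅐))² = (-2 - 3/7)² = (-17/7)² = 289/49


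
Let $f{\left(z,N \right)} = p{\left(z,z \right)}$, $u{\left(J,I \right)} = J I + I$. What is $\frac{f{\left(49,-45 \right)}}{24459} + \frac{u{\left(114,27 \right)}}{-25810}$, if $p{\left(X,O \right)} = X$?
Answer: $- \frac{14936101}{126257358} \approx -0.1183$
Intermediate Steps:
$u{\left(J,I \right)} = I + I J$ ($u{\left(J,I \right)} = I J + I = I + I J$)
$f{\left(z,N \right)} = z$
$\frac{f{\left(49,-45 \right)}}{24459} + \frac{u{\left(114,27 \right)}}{-25810} = \frac{49}{24459} + \frac{27 \left(1 + 114\right)}{-25810} = 49 \cdot \frac{1}{24459} + 27 \cdot 115 \left(- \frac{1}{25810}\right) = \frac{49}{24459} + 3105 \left(- \frac{1}{25810}\right) = \frac{49}{24459} - \frac{621}{5162} = - \frac{14936101}{126257358}$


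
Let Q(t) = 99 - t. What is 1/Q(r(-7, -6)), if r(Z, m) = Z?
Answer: 1/106 ≈ 0.0094340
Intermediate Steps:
1/Q(r(-7, -6)) = 1/(99 - 1*(-7)) = 1/(99 + 7) = 1/106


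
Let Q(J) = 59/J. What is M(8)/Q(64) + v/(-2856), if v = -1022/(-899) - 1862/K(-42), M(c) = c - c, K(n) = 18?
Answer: 118253/3301128 ≈ 0.035822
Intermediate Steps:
M(c) = 0
v = -827771/8091 (v = -1022/(-899) - 1862/18 = -1022*(-1/899) - 1862*1/18 = 1022/899 - 931/9 = -827771/8091 ≈ -102.31)
M(8)/Q(64) + v/(-2856) = 0/((59/64)) - 827771/8091/(-2856) = 0/((59*(1/64))) - 827771/8091*(-1/2856) = 0/(59/64) + 118253/3301128 = 0*(64/59) + 118253/3301128 = 0 + 118253/3301128 = 118253/3301128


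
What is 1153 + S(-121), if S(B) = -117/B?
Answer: 139630/121 ≈ 1154.0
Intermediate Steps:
1153 + S(-121) = 1153 - 117/(-121) = 1153 - 117*(-1/121) = 1153 + 117/121 = 139630/121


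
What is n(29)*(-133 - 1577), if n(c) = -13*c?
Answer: 644670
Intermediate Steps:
n(29)*(-133 - 1577) = (-13*29)*(-133 - 1577) = -377*(-1710) = 644670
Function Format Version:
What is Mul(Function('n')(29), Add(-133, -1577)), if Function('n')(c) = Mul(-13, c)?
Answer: 644670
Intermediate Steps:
Mul(Function('n')(29), Add(-133, -1577)) = Mul(Mul(-13, 29), Add(-133, -1577)) = Mul(-377, -1710) = 644670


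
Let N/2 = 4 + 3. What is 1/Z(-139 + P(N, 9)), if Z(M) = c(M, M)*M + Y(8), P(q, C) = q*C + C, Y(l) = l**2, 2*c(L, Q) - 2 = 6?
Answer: 1/48 ≈ 0.020833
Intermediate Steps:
c(L, Q) = 4 (c(L, Q) = 1 + (1/2)*6 = 1 + 3 = 4)
N = 14 (N = 2*(4 + 3) = 2*7 = 14)
P(q, C) = C + C*q (P(q, C) = C*q + C = C + C*q)
Z(M) = 64 + 4*M (Z(M) = 4*M + 8**2 = 4*M + 64 = 64 + 4*M)
1/Z(-139 + P(N, 9)) = 1/(64 + 4*(-139 + 9*(1 + 14))) = 1/(64 + 4*(-139 + 9*15)) = 1/(64 + 4*(-139 + 135)) = 1/(64 + 4*(-4)) = 1/(64 - 16) = 1/48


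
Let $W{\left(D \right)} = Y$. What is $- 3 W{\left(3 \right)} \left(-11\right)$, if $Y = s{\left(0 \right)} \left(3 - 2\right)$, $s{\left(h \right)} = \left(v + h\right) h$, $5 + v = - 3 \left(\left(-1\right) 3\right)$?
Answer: $0$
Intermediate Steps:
$v = 4$ ($v = -5 - 3 \left(\left(-1\right) 3\right) = -5 - -9 = -5 + 9 = 4$)
$s{\left(h \right)} = h \left(4 + h\right)$ ($s{\left(h \right)} = \left(4 + h\right) h = h \left(4 + h\right)$)
$Y = 0$ ($Y = 0 \left(4 + 0\right) \left(3 - 2\right) = 0 \cdot 4 \cdot 1 = 0 \cdot 1 = 0$)
$W{\left(D \right)} = 0$
$- 3 W{\left(3 \right)} \left(-11\right) = \left(-3\right) 0 \left(-11\right) = 0 \left(-11\right) = 0$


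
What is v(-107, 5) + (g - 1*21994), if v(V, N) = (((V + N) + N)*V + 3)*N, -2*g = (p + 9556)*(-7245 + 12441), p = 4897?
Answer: -37518978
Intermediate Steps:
g = -37548894 (g = -(4897 + 9556)*(-7245 + 12441)/2 = -14453*5196/2 = -½*75097788 = -37548894)
v(V, N) = N*(3 + V*(V + 2*N)) (v(V, N) = (((N + V) + N)*V + 3)*N = ((V + 2*N)*V + 3)*N = (V*(V + 2*N) + 3)*N = (3 + V*(V + 2*N))*N = N*(3 + V*(V + 2*N)))
v(-107, 5) + (g - 1*21994) = 5*(3 + (-107)² + 2*5*(-107)) + (-37548894 - 1*21994) = 5*(3 + 11449 - 1070) + (-37548894 - 21994) = 5*10382 - 37570888 = 51910 - 37570888 = -37518978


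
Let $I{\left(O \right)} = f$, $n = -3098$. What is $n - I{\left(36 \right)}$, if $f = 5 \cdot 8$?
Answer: $-3138$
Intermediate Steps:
$f = 40$
$I{\left(O \right)} = 40$
$n - I{\left(36 \right)} = -3098 - 40 = -3138$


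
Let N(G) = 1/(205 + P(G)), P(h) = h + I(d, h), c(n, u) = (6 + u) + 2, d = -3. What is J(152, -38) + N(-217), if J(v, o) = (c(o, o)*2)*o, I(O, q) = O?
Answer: 34199/15 ≈ 2279.9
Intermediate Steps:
c(n, u) = 8 + u
P(h) = -3 + h (P(h) = h - 3 = -3 + h)
J(v, o) = o*(16 + 2*o) (J(v, o) = ((8 + o)*2)*o = (16 + 2*o)*o = o*(16 + 2*o))
N(G) = 1/(202 + G) (N(G) = 1/(205 + (-3 + G)) = 1/(202 + G))
J(152, -38) + N(-217) = 2*(-38)*(8 - 38) + 1/(202 - 217) = 2*(-38)*(-30) + 1/(-15) = 2280 - 1/15 = 34199/15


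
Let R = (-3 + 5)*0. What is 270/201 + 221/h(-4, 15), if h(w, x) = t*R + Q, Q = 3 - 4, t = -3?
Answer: -14717/67 ≈ -219.66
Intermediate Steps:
Q = -1
R = 0 (R = 2*0 = 0)
h(w, x) = -1 (h(w, x) = -3*0 - 1 = 0 - 1 = -1)
270/201 + 221/h(-4, 15) = 270/201 + 221/(-1) = 270*(1/201) + 221*(-1) = 90/67 - 221 = -14717/67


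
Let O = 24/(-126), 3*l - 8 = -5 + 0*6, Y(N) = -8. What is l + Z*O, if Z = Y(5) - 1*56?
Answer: 277/21 ≈ 13.190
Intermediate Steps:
l = 1 (l = 8/3 + (-5 + 0*6)/3 = 8/3 + (-5 + 0)/3 = 8/3 + (⅓)*(-5) = 8/3 - 5/3 = 1)
O = -4/21 (O = 24*(-1/126) = -4/21 ≈ -0.19048)
Z = -64 (Z = -8 - 1*56 = -8 - 56 = -64)
l + Z*O = 1 - 64*(-4/21) = 1 + 256/21 = 277/21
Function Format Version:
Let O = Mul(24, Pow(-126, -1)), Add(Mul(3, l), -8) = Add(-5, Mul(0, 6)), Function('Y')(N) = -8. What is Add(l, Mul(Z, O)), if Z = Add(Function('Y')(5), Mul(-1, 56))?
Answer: Rational(277, 21) ≈ 13.190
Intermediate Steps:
l = 1 (l = Add(Rational(8, 3), Mul(Rational(1, 3), Add(-5, Mul(0, 6)))) = Add(Rational(8, 3), Mul(Rational(1, 3), Add(-5, 0))) = Add(Rational(8, 3), Mul(Rational(1, 3), -5)) = Add(Rational(8, 3), Rational(-5, 3)) = 1)
O = Rational(-4, 21) (O = Mul(24, Rational(-1, 126)) = Rational(-4, 21) ≈ -0.19048)
Z = -64 (Z = Add(-8, Mul(-1, 56)) = Add(-8, -56) = -64)
Add(l, Mul(Z, O)) = Add(1, Mul(-64, Rational(-4, 21))) = Add(1, Rational(256, 21)) = Rational(277, 21)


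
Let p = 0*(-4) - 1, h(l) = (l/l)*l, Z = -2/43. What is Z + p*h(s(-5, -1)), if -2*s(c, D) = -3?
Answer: -133/86 ≈ -1.5465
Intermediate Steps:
s(c, D) = 3/2 (s(c, D) = -½*(-3) = 3/2)
Z = -2/43 (Z = -2*1/43 = -2/43 ≈ -0.046512)
h(l) = l (h(l) = 1*l = l)
p = -1 (p = 0 - 1 = -1)
Z + p*h(s(-5, -1)) = -2/43 - 1*3/2 = -2/43 - 3/2 = -133/86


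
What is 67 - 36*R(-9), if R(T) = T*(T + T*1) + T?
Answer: -5441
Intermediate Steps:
R(T) = T + 2*T² (R(T) = T*(T + T) + T = T*(2*T) + T = 2*T² + T = T + 2*T²)
67 - 36*R(-9) = 67 - (-324)*(1 + 2*(-9)) = 67 - (-324)*(1 - 18) = 67 - (-324)*(-17) = 67 - 36*153 = 67 - 5508 = -5441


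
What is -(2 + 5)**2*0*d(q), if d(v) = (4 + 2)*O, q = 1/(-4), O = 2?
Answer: 0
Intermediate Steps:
q = -1/4 ≈ -0.25000
d(v) = 12 (d(v) = (4 + 2)*2 = 6*2 = 12)
-(2 + 5)**2*0*d(q) = -(2 + 5)**2*0*12 = -7**2*0*12 = -49*0*12 = -0*12 = -1*0 = 0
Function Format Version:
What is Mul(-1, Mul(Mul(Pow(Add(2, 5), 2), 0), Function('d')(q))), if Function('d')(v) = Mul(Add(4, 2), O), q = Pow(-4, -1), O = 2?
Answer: 0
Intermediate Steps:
q = Rational(-1, 4) ≈ -0.25000
Function('d')(v) = 12 (Function('d')(v) = Mul(Add(4, 2), 2) = Mul(6, 2) = 12)
Mul(-1, Mul(Mul(Pow(Add(2, 5), 2), 0), Function('d')(q))) = Mul(-1, Mul(Mul(Pow(Add(2, 5), 2), 0), 12)) = Mul(-1, Mul(Mul(Pow(7, 2), 0), 12)) = Mul(-1, Mul(Mul(49, 0), 12)) = Mul(-1, Mul(0, 12)) = Mul(-1, 0) = 0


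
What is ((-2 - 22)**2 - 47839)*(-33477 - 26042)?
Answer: 2813046497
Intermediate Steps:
((-2 - 22)**2 - 47839)*(-33477 - 26042) = ((-24)**2 - 47839)*(-59519) = (576 - 47839)*(-59519) = -47263*(-59519) = 2813046497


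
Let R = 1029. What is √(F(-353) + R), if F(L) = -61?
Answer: 22*√2 ≈ 31.113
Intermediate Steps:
√(F(-353) + R) = √(-61 + 1029) = √968 = 22*√2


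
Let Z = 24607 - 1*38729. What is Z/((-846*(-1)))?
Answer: -7061/423 ≈ -16.693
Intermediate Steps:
Z = -14122 (Z = 24607 - 38729 = -14122)
Z/((-846*(-1))) = -14122/((-846*(-1))) = -14122/846 = -14122*1/846 = -7061/423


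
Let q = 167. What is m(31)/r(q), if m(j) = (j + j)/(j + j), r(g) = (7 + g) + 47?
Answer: 1/221 ≈ 0.0045249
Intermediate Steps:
r(g) = 54 + g
m(j) = 1 (m(j) = (2*j)/((2*j)) = (2*j)*(1/(2*j)) = 1)
m(31)/r(q) = 1/(54 + 167) = 1/221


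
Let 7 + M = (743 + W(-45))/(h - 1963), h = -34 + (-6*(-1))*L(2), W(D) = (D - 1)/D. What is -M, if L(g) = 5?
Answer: 93298/12645 ≈ 7.3783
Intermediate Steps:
W(D) = (-1 + D)/D
h = -4 (h = -34 - 6*(-1)*5 = -34 + 6*5 = -34 + 30 = -4)
M = -93298/12645 (M = -7 + (743 + (-1 - 45)/(-45))/(-4 - 1963) = -7 + (743 - 1/45*(-46))/(-1967) = -7 + (743 + 46/45)*(-1/1967) = -7 + (33481/45)*(-1/1967) = -7 - 4783/12645 = -93298/12645 ≈ -7.3783)
-M = -1*(-93298/12645) = 93298/12645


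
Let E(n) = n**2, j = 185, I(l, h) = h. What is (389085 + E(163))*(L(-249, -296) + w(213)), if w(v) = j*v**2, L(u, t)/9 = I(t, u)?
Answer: 3487762689696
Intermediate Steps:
L(u, t) = 9*u
w(v) = 185*v**2
(389085 + E(163))*(L(-249, -296) + w(213)) = (389085 + 163**2)*(9*(-249) + 185*213**2) = (389085 + 26569)*(-2241 + 185*45369) = 415654*(-2241 + 8393265) = 415654*8391024 = 3487762689696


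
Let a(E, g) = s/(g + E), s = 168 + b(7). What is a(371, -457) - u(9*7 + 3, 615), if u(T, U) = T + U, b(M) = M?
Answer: -58741/86 ≈ -683.04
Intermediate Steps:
s = 175 (s = 168 + 7 = 175)
a(E, g) = 175/(E + g) (a(E, g) = 175/(g + E) = 175/(E + g))
a(371, -457) - u(9*7 + 3, 615) = 175/(371 - 457) - ((9*7 + 3) + 615) = 175/(-86) - ((63 + 3) + 615) = 175*(-1/86) - (66 + 615) = -175/86 - 1*681 = -175/86 - 681 = -58741/86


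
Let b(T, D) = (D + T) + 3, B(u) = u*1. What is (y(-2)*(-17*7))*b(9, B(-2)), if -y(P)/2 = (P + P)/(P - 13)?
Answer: 1904/3 ≈ 634.67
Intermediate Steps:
B(u) = u
b(T, D) = 3 + D + T
y(P) = -4*P/(-13 + P) (y(P) = -2*(P + P)/(P - 13) = -2*2*P/(-13 + P) = -4*P/(-13 + P))
(y(-2)*(-17*7))*b(9, B(-2)) = ((-4*(-2)/(-13 - 2))*(-17*7))*(3 - 2 + 9) = (-4*(-2)/(-15)*(-119))*10 = (-4*(-2)*(-1/15)*(-119))*10 = -8/15*(-119)*10 = (952/15)*10 = 1904/3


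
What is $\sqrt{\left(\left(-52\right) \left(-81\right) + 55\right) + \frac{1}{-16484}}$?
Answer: $\frac{\sqrt{289859712467}}{8242} \approx 65.322$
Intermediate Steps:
$\sqrt{\left(\left(-52\right) \left(-81\right) + 55\right) + \frac{1}{-16484}} = \sqrt{\left(4212 + 55\right) - \frac{1}{16484}} = \sqrt{4267 - \frac{1}{16484}} = \sqrt{\frac{70337227}{16484}} = \frac{\sqrt{289859712467}}{8242}$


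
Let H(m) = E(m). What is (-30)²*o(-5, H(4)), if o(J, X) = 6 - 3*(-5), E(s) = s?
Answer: 18900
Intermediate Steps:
H(m) = m
o(J, X) = 21 (o(J, X) = 6 + 15 = 21)
(-30)²*o(-5, H(4)) = (-30)²*21 = 900*21 = 18900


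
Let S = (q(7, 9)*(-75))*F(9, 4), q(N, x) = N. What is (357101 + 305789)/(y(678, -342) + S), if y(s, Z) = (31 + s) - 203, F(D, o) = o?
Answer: -331445/797 ≈ -415.87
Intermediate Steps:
y(s, Z) = -172 + s
S = -2100 (S = (7*(-75))*4 = -525*4 = -2100)
(357101 + 305789)/(y(678, -342) + S) = (357101 + 305789)/((-172 + 678) - 2100) = 662890/(506 - 2100) = 662890/(-1594) = 662890*(-1/1594) = -331445/797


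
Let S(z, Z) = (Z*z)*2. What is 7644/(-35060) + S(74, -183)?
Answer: -237393171/8765 ≈ -27084.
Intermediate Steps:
S(z, Z) = 2*Z*z
7644/(-35060) + S(74, -183) = 7644/(-35060) + 2*(-183)*74 = 7644*(-1/35060) - 27084 = -1911/8765 - 27084 = -237393171/8765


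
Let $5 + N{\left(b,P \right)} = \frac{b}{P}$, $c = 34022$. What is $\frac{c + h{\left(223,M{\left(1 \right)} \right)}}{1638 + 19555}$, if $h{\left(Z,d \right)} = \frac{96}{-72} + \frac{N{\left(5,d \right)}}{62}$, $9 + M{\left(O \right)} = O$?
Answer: $\frac{50622617}{31535184} \approx 1.6053$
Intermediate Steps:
$M{\left(O \right)} = -9 + O$
$N{\left(b,P \right)} = -5 + \frac{b}{P}$
$h{\left(Z,d \right)} = - \frac{263}{186} + \frac{5}{62 d}$ ($h{\left(Z,d \right)} = \frac{96}{-72} + \frac{-5 + \frac{5}{d}}{62} = 96 \left(- \frac{1}{72}\right) + \left(-5 + \frac{5}{d}\right) \frac{1}{62} = - \frac{4}{3} - \left(\frac{5}{62} - \frac{5}{62 d}\right) = - \frac{263}{186} + \frac{5}{62 d}$)
$\frac{c + h{\left(223,M{\left(1 \right)} \right)}}{1638 + 19555} = \frac{34022 + \frac{15 - 263 \left(-9 + 1\right)}{186 \left(-9 + 1\right)}}{1638 + 19555} = \frac{34022 + \frac{15 - -2104}{186 \left(-8\right)}}{21193} = \left(34022 + \frac{1}{186} \left(- \frac{1}{8}\right) \left(15 + 2104\right)\right) \frac{1}{21193} = \left(34022 + \frac{1}{186} \left(- \frac{1}{8}\right) 2119\right) \frac{1}{21193} = \left(34022 - \frac{2119}{1488}\right) \frac{1}{21193} = \frac{50622617}{1488} \cdot \frac{1}{21193} = \frac{50622617}{31535184}$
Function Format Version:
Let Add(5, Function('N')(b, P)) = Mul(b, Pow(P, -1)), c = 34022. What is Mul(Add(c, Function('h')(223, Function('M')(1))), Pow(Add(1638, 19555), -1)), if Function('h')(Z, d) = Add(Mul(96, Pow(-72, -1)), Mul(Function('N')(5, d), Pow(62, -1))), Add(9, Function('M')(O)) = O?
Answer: Rational(50622617, 31535184) ≈ 1.6053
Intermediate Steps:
Function('M')(O) = Add(-9, O)
Function('N')(b, P) = Add(-5, Mul(b, Pow(P, -1)))
Function('h')(Z, d) = Add(Rational(-263, 186), Mul(Rational(5, 62), Pow(d, -1))) (Function('h')(Z, d) = Add(Mul(96, Pow(-72, -1)), Mul(Add(-5, Mul(5, Pow(d, -1))), Pow(62, -1))) = Add(Mul(96, Rational(-1, 72)), Mul(Add(-5, Mul(5, Pow(d, -1))), Rational(1, 62))) = Add(Rational(-4, 3), Add(Rational(-5, 62), Mul(Rational(5, 62), Pow(d, -1)))) = Add(Rational(-263, 186), Mul(Rational(5, 62), Pow(d, -1))))
Mul(Add(c, Function('h')(223, Function('M')(1))), Pow(Add(1638, 19555), -1)) = Mul(Add(34022, Mul(Rational(1, 186), Pow(Add(-9, 1), -1), Add(15, Mul(-263, Add(-9, 1))))), Pow(Add(1638, 19555), -1)) = Mul(Add(34022, Mul(Rational(1, 186), Pow(-8, -1), Add(15, Mul(-263, -8)))), Pow(21193, -1)) = Mul(Add(34022, Mul(Rational(1, 186), Rational(-1, 8), Add(15, 2104))), Rational(1, 21193)) = Mul(Add(34022, Mul(Rational(1, 186), Rational(-1, 8), 2119)), Rational(1, 21193)) = Mul(Add(34022, Rational(-2119, 1488)), Rational(1, 21193)) = Mul(Rational(50622617, 1488), Rational(1, 21193)) = Rational(50622617, 31535184)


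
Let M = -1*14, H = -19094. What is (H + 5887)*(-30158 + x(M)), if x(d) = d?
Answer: 398481604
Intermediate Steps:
M = -14
(H + 5887)*(-30158 + x(M)) = (-19094 + 5887)*(-30158 - 14) = -13207*(-30172) = 398481604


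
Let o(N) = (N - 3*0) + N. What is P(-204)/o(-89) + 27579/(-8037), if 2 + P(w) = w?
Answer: -542240/238431 ≈ -2.2742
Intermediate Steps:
o(N) = 2*N (o(N) = (N + 0) + N = N + N = 2*N)
P(w) = -2 + w
P(-204)/o(-89) + 27579/(-8037) = (-2 - 204)/((2*(-89))) + 27579/(-8037) = -206/(-178) + 27579*(-1/8037) = -206*(-1/178) - 9193/2679 = 103/89 - 9193/2679 = -542240/238431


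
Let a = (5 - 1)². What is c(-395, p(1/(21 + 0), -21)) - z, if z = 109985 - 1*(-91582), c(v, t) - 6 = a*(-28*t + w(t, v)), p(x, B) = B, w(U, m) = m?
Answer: -198473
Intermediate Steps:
a = 16 (a = 4² = 16)
c(v, t) = 6 - 448*t + 16*v (c(v, t) = 6 + 16*(-28*t + v) = 6 + 16*(v - 28*t) = 6 + (-448*t + 16*v) = 6 - 448*t + 16*v)
z = 201567 (z = 109985 + 91582 = 201567)
c(-395, p(1/(21 + 0), -21)) - z = (6 - 448*(-21) + 16*(-395)) - 1*201567 = (6 + 9408 - 6320) - 201567 = 3094 - 201567 = -198473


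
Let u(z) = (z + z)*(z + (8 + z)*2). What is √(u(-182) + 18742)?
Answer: 3*√23518 ≈ 460.07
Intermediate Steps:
u(z) = 2*z*(16 + 3*z) (u(z) = (2*z)*(z + (16 + 2*z)) = (2*z)*(16 + 3*z) = 2*z*(16 + 3*z))
√(u(-182) + 18742) = √(2*(-182)*(16 + 3*(-182)) + 18742) = √(2*(-182)*(16 - 546) + 18742) = √(2*(-182)*(-530) + 18742) = √(192920 + 18742) = √211662 = 3*√23518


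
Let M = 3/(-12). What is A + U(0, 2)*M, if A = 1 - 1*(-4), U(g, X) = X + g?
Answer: 9/2 ≈ 4.5000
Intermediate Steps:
M = -1/4 (M = 3*(-1/12) = -1/4 ≈ -0.25000)
A = 5 (A = 1 + 4 = 5)
A + U(0, 2)*M = 5 + (2 + 0)*(-1/4) = 5 + 2*(-1/4) = 5 - 1/2 = 9/2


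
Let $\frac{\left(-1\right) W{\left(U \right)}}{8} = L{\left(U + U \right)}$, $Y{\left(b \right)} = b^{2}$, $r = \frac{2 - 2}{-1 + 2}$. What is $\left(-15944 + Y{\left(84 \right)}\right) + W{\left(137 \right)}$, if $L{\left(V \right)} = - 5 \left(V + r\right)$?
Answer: $2072$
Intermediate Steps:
$r = 0$ ($r = \frac{0}{1} = 0 \cdot 1 = 0$)
$L{\left(V \right)} = - 5 V$ ($L{\left(V \right)} = - 5 \left(V + 0\right) = - 5 V$)
$W{\left(U \right)} = 80 U$ ($W{\left(U \right)} = - 8 \left(- 5 \left(U + U\right)\right) = - 8 \left(- 5 \cdot 2 U\right) = - 8 \left(- 10 U\right) = 80 U$)
$\left(-15944 + Y{\left(84 \right)}\right) + W{\left(137 \right)} = \left(-15944 + 84^{2}\right) + 80 \cdot 137 = \left(-15944 + 7056\right) + 10960 = -8888 + 10960 = 2072$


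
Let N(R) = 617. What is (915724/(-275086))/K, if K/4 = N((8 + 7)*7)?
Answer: -228931/169728062 ≈ -0.0013488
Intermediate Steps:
K = 2468 (K = 4*617 = 2468)
(915724/(-275086))/K = (915724/(-275086))/2468 = (915724*(-1/275086))*(1/2468) = -457862/137543*1/2468 = -228931/169728062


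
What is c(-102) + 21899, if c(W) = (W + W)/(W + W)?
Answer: 21900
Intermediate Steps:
c(W) = 1 (c(W) = (2*W)/((2*W)) = (2*W)*(1/(2*W)) = 1)
c(-102) + 21899 = 1 + 21899 = 21900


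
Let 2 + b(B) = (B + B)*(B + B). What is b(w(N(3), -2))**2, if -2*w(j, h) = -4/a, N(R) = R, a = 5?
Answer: 1156/625 ≈ 1.8496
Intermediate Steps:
w(j, h) = 2/5 (w(j, h) = -(-2)/5 = -1/2*(-4/5) = 2/5)
b(B) = -2 + 4*B**2 (b(B) = -2 + (B + B)*(B + B) = -2 + (2*B)*(2*B) = -2 + 4*B**2)
b(w(N(3), -2))**2 = (-2 + 4*(2/5)**2)**2 = (-2 + 4*(4/25))**2 = (-2 + 16/25)**2 = (-34/25)**2 = 1156/625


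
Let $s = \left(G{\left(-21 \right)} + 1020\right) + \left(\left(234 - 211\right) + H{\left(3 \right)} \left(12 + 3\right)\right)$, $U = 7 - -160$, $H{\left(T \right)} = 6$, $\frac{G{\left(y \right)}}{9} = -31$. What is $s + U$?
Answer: $1021$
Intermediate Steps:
$G{\left(y \right)} = -279$ ($G{\left(y \right)} = 9 \left(-31\right) = -279$)
$U = 167$ ($U = 7 + 160 = 167$)
$s = 854$ ($s = \left(-279 + 1020\right) + \left(\left(234 - 211\right) + 6 \left(12 + 3\right)\right) = 741 + \left(23 + 6 \cdot 15\right) = 741 + \left(23 + 90\right) = 741 + 113 = 854$)
$s + U = 854 + 167 = 1021$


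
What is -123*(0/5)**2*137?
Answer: 0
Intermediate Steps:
-123*(0/5)**2*137 = -123*(0*(1/5))**2*137 = -123*0**2*137 = -123*0*137 = 0*137 = 0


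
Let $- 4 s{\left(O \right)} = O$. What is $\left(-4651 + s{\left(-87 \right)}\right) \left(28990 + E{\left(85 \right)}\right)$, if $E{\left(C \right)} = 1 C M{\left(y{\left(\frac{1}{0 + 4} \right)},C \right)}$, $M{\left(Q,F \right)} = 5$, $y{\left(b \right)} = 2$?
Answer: $- \frac{544677555}{4} \approx -1.3617 \cdot 10^{8}$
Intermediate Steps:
$s{\left(O \right)} = - \frac{O}{4}$
$E{\left(C \right)} = 5 C$ ($E{\left(C \right)} = 1 C 5 = C 5 = 5 C$)
$\left(-4651 + s{\left(-87 \right)}\right) \left(28990 + E{\left(85 \right)}\right) = \left(-4651 - - \frac{87}{4}\right) \left(28990 + 5 \cdot 85\right) = \left(-4651 + \frac{87}{4}\right) \left(28990 + 425\right) = \left(- \frac{18517}{4}\right) 29415 = - \frac{544677555}{4}$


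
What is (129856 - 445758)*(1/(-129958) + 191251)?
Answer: -3925808522930607/64979 ≈ -6.0417e+10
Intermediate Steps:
(129856 - 445758)*(1/(-129958) + 191251) = -315902*(-1/129958 + 191251) = -315902*24854597457/129958 = -3925808522930607/64979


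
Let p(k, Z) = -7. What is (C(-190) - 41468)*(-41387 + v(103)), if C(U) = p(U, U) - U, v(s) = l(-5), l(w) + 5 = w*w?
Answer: 1707836595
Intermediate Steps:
l(w) = -5 + w**2 (l(w) = -5 + w*w = -5 + w**2)
v(s) = 20 (v(s) = -5 + (-5)**2 = -5 + 25 = 20)
C(U) = -7 - U
(C(-190) - 41468)*(-41387 + v(103)) = ((-7 - 1*(-190)) - 41468)*(-41387 + 20) = ((-7 + 190) - 41468)*(-41367) = (183 - 41468)*(-41367) = -41285*(-41367) = 1707836595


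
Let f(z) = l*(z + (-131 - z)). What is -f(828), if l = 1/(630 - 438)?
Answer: 131/192 ≈ 0.68229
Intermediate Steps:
l = 1/192 ≈ 0.0052083
f(z) = -131/192 (f(z) = (z + (-131 - z))/192 = (1/192)*(-131) = -131/192)
-f(828) = -1*(-131/192) = 131/192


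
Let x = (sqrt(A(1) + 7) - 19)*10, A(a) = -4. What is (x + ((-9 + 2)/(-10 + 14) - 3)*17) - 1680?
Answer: -7803/4 + 10*sqrt(3) ≈ -1933.4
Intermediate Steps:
x = -190 + 10*sqrt(3) (x = (sqrt(-4 + 7) - 19)*10 = (sqrt(3) - 19)*10 = (-19 + sqrt(3))*10 = -190 + 10*sqrt(3) ≈ -172.68)
(x + ((-9 + 2)/(-10 + 14) - 3)*17) - 1680 = ((-190 + 10*sqrt(3)) + ((-9 + 2)/(-10 + 14) - 3)*17) - 1680 = ((-190 + 10*sqrt(3)) + (-7/4 - 3)*17) - 1680 = ((-190 + 10*sqrt(3)) - 19/4*17) - 1680 = ((-190 + 10*sqrt(3)) - 323/4) - 1680 = (-1083/4 + 10*sqrt(3)) - 1680 = -7803/4 + 10*sqrt(3)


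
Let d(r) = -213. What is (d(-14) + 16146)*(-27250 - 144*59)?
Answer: -569541018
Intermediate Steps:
(d(-14) + 16146)*(-27250 - 144*59) = (-213 + 16146)*(-27250 - 144*59) = 15933*(-27250 - 8496) = 15933*(-35746) = -569541018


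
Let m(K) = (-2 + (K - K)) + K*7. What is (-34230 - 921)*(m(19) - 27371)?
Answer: 957513240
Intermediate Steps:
m(K) = -2 + 7*K (m(K) = (-2 + 0) + 7*K = -2 + 7*K)
(-34230 - 921)*(m(19) - 27371) = (-34230 - 921)*((-2 + 7*19) - 27371) = -35151*((-2 + 133) - 27371) = -35151*(131 - 27371) = -35151*(-27240) = 957513240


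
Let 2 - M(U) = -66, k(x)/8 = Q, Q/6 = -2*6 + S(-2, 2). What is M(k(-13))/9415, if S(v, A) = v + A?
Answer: 68/9415 ≈ 0.0072225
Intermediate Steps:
S(v, A) = A + v
Q = -72 (Q = 6*(-2*6 + (2 - 2)) = 6*(-12 + 0) = 6*(-12) = -72)
k(x) = -576 (k(x) = 8*(-72) = -576)
M(U) = 68 (M(U) = 2 - 1*(-66) = 2 + 66 = 68)
M(k(-13))/9415 = 68/9415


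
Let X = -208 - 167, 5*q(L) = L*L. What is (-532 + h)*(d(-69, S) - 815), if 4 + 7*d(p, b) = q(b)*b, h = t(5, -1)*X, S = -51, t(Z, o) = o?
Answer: 3615396/5 ≈ 7.2308e+5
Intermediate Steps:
q(L) = L²/5 (q(L) = (L*L)/5 = L²/5)
X = -375
h = 375 (h = -1*(-375) = 375)
d(p, b) = -4/7 + b³/35 (d(p, b) = -4/7 + ((b²/5)*b)/7 = -4/7 + (b³/5)/7 = -4/7 + b³/35)
(-532 + h)*(d(-69, S) - 815) = (-532 + 375)*((-4/7 + (1/35)*(-51)³) - 815) = -157*((-4/7 + (1/35)*(-132651)) - 815) = -157*((-4/7 - 132651/35) - 815) = -157*(-18953/5 - 815) = -157*(-23028/5) = 3615396/5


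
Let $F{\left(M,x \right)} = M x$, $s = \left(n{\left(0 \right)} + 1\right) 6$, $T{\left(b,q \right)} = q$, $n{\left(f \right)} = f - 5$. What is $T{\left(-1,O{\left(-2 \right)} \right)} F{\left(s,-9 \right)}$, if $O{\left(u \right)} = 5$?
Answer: $1080$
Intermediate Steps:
$n{\left(f \right)} = -5 + f$
$s = -24$ ($s = \left(\left(-5 + 0\right) + 1\right) 6 = \left(-5 + 1\right) 6 = \left(-4\right) 6 = -24$)
$T{\left(-1,O{\left(-2 \right)} \right)} F{\left(s,-9 \right)} = 5 \left(\left(-24\right) \left(-9\right)\right) = 5 \cdot 216 = 1080$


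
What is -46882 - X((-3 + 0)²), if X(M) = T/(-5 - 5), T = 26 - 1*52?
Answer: -234423/5 ≈ -46885.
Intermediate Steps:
T = -26 (T = 26 - 52 = -26)
X(M) = 13/5 (X(M) = -26/(-5 - 5) = -26/(-10) = -⅒*(-26) = 13/5)
-46882 - X((-3 + 0)²) = -46882 - 1*13/5 = -46882 - 13/5 = -234423/5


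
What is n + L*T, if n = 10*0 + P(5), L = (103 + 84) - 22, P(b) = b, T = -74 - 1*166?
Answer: -39595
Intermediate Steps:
T = -240 (T = -74 - 166 = -240)
L = 165 (L = 187 - 22 = 165)
n = 5 (n = 10*0 + 5 = 0 + 5 = 5)
n + L*T = 5 + 165*(-240) = 5 - 39600 = -39595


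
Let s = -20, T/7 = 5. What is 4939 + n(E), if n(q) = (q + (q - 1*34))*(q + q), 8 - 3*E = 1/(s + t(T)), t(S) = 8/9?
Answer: 318528601/66564 ≈ 4785.3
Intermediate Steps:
T = 35 (T = 7*5 = 35)
t(S) = 8/9 (t(S) = 8*(⅑) = 8/9)
E = 1385/516 (E = 8/3 - 1/(3*(-20 + 8/9)) = 8/3 - 1/(3*(-172/9)) = 8/3 - ⅓*(-9/172) = 8/3 + 3/172 = 1385/516 ≈ 2.6841)
n(q) = 2*q*(-34 + 2*q) (n(q) = (q + (q - 34))*(2*q) = (q + (-34 + q))*(2*q) = (-34 + 2*q)*(2*q) = 2*q*(-34 + 2*q))
4939 + n(E) = 4939 + 4*(1385/516)*(-17 + 1385/516) = 4939 + 4*(1385/516)*(-7387/516) = 4939 - 10230995/66564 = 318528601/66564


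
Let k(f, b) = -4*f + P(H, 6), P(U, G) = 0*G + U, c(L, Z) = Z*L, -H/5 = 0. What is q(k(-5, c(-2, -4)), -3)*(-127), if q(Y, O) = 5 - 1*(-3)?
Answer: -1016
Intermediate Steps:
H = 0 (H = -5*0 = 0)
c(L, Z) = L*Z
P(U, G) = U (P(U, G) = 0 + U = U)
k(f, b) = -4*f (k(f, b) = -4*f + 0 = -4*f)
q(Y, O) = 8 (q(Y, O) = 5 + 3 = 8)
q(k(-5, c(-2, -4)), -3)*(-127) = 8*(-127) = -1016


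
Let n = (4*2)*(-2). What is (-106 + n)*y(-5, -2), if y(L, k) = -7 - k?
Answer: 610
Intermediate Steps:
n = -16 (n = 8*(-2) = -16)
(-106 + n)*y(-5, -2) = (-106 - 16)*(-7 - 1*(-2)) = -122*(-7 + 2) = -122*(-5) = 610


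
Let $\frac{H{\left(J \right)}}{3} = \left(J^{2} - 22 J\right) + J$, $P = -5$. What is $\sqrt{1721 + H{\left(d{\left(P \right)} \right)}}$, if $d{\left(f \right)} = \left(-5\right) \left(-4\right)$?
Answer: $\sqrt{1661} \approx 40.755$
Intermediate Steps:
$d{\left(f \right)} = 20$
$H{\left(J \right)} = - 63 J + 3 J^{2}$ ($H{\left(J \right)} = 3 \left(\left(J^{2} - 22 J\right) + J\right) = 3 \left(J^{2} - 21 J\right) = - 63 J + 3 J^{2}$)
$\sqrt{1721 + H{\left(d{\left(P \right)} \right)}} = \sqrt{1721 + 3 \cdot 20 \left(-21 + 20\right)} = \sqrt{1721 + 3 \cdot 20 \left(-1\right)} = \sqrt{1721 - 60} = \sqrt{1661}$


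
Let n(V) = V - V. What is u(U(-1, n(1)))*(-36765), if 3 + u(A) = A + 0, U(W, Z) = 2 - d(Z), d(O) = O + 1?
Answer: 73530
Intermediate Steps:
d(O) = 1 + O
n(V) = 0
U(W, Z) = 1 - Z (U(W, Z) = 2 - (1 + Z) = 2 + (-1 - Z) = 1 - Z)
u(A) = -3 + A (u(A) = -3 + (A + 0) = -3 + A)
u(U(-1, n(1)))*(-36765) = (-3 + (1 - 1*0))*(-36765) = (-3 + (1 + 0))*(-36765) = (-3 + 1)*(-36765) = -2*(-36765) = 73530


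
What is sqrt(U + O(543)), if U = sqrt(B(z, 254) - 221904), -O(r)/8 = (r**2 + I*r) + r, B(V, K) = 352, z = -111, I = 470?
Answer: 2*sqrt(-1101204 + I*sqrt(13847)) ≈ 0.11214 + 2098.8*I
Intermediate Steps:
O(r) = -3768*r - 8*r**2 (O(r) = -8*((r**2 + 470*r) + r) = -8*(r**2 + 471*r) = -3768*r - 8*r**2)
U = 4*I*sqrt(13847) (U = sqrt(352 - 221904) = sqrt(-221552) = 4*I*sqrt(13847) ≈ 470.69*I)
sqrt(U + O(543)) = sqrt(4*I*sqrt(13847) - 8*543*(471 + 543)) = sqrt(4*I*sqrt(13847) - 8*543*1014) = sqrt(4*I*sqrt(13847) - 4404816) = sqrt(-4404816 + 4*I*sqrt(13847))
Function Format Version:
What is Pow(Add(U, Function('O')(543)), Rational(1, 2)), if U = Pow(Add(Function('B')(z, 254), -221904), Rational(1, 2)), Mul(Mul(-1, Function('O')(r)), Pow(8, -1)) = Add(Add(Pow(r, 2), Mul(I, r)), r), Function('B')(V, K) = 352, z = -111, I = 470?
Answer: Mul(2, Pow(Add(-1101204, Mul(I, Pow(13847, Rational(1, 2)))), Rational(1, 2))) ≈ Add(0.11214, Mul(2098.8, I))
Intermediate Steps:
Function('O')(r) = Add(Mul(-3768, r), Mul(-8, Pow(r, 2))) (Function('O')(r) = Mul(-8, Add(Add(Pow(r, 2), Mul(470, r)), r)) = Mul(-8, Add(Pow(r, 2), Mul(471, r))) = Add(Mul(-3768, r), Mul(-8, Pow(r, 2))))
U = Mul(4, I, Pow(13847, Rational(1, 2))) (U = Pow(Add(352, -221904), Rational(1, 2)) = Pow(-221552, Rational(1, 2)) = Mul(4, I, Pow(13847, Rational(1, 2))) ≈ Mul(470.69, I))
Pow(Add(U, Function('O')(543)), Rational(1, 2)) = Pow(Add(Mul(4, I, Pow(13847, Rational(1, 2))), Mul(-8, 543, Add(471, 543))), Rational(1, 2)) = Pow(Add(Mul(4, I, Pow(13847, Rational(1, 2))), Mul(-8, 543, 1014)), Rational(1, 2)) = Pow(Add(Mul(4, I, Pow(13847, Rational(1, 2))), -4404816), Rational(1, 2)) = Pow(Add(-4404816, Mul(4, I, Pow(13847, Rational(1, 2)))), Rational(1, 2))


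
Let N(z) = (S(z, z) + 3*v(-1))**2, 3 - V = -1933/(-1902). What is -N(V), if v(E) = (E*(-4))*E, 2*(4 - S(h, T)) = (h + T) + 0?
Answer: -360582121/3617604 ≈ -99.674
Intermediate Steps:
V = 3773/1902 (V = 3 - (-1933)/(-1902) = 3 - (-1933)*(-1)/1902 = 3 - 1*1933/1902 = 3 - 1933/1902 = 3773/1902 ≈ 1.9837)
S(h, T) = 4 - T/2 - h/2 (S(h, T) = 4 - ((h + T) + 0)/2 = 4 - ((T + h) + 0)/2 = 4 - (T + h)/2 = 4 + (-T/2 - h/2) = 4 - T/2 - h/2)
v(E) = -4*E**2 (v(E) = (-4*E)*E = -4*E**2)
N(z) = (-8 - z)**2 (N(z) = ((4 - z/2 - z/2) + 3*(-4*(-1)**2))**2 = ((4 - z) + 3*(-4*1))**2 = ((4 - z) + 3*(-4))**2 = ((4 - z) - 12)**2 = (-8 - z)**2)
-N(V) = -(8 + 3773/1902)**2 = -(18989/1902)**2 = -1*360582121/3617604 = -360582121/3617604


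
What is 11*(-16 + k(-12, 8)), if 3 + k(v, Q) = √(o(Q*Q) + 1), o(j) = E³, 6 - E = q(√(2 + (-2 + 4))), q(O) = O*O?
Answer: -176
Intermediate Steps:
q(O) = O²
E = 2 (E = 6 - (√(2 + (-2 + 4)))² = 6 - (√(2 + 2))² = 6 - (√4)² = 6 - 1*2² = 6 - 1*4 = 6 - 4 = 2)
o(j) = 8 (o(j) = 2³ = 8)
k(v, Q) = 0 (k(v, Q) = -3 + √(8 + 1) = -3 + √9 = -3 + 3 = 0)
11*(-16 + k(-12, 8)) = 11*(-16 + 0) = 11*(-16) = -176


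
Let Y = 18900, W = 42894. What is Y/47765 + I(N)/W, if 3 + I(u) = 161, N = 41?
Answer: 81824347/204883191 ≈ 0.39937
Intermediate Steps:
I(u) = 158 (I(u) = -3 + 161 = 158)
Y/47765 + I(N)/W = 18900/47765 + 158/42894 = 18900*(1/47765) + 158*(1/42894) = 3780/9553 + 79/21447 = 81824347/204883191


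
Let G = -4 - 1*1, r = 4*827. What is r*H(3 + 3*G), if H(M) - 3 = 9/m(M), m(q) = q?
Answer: 7443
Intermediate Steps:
r = 3308
G = -5 (G = -4 - 1 = -5)
H(M) = 3 + 9/M
r*H(3 + 3*G) = 3308*(3 + 9/(3 + 3*(-5))) = 3308*(3 + 9/(3 - 15)) = 3308*(3 + 9/(-12)) = 3308*(3 + 9*(-1/12)) = 3308*(3 - ¾) = 3308*(9/4) = 7443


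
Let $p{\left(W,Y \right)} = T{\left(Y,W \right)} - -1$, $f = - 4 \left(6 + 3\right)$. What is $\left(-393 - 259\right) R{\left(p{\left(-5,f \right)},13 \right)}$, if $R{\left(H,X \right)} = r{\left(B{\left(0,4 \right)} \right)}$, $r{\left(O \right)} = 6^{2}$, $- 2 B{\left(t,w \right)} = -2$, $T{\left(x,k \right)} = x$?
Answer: $-23472$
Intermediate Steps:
$f = -36$ ($f = \left(-4\right) 9 = -36$)
$B{\left(t,w \right)} = 1$ ($B{\left(t,w \right)} = \left(- \frac{1}{2}\right) \left(-2\right) = 1$)
$p{\left(W,Y \right)} = 1 + Y$ ($p{\left(W,Y \right)} = Y - -1 = Y + 1 = 1 + Y$)
$r{\left(O \right)} = 36$
$R{\left(H,X \right)} = 36$
$\left(-393 - 259\right) R{\left(p{\left(-5,f \right)},13 \right)} = \left(-393 - 259\right) 36 = \left(-652\right) 36 = -23472$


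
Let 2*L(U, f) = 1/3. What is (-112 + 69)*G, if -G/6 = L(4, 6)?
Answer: 43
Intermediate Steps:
L(U, f) = ⅙ (L(U, f) = (½)/3 = (½)*(⅓) = ⅙)
G = -1 (G = -6*⅙ = -1)
(-112 + 69)*G = (-112 + 69)*(-1) = -43*(-1) = 43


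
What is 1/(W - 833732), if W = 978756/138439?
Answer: -138439/115420045592 ≈ -1.1994e-6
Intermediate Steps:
W = 978756/138439 (W = 978756*(1/138439) = 978756/138439 ≈ 7.0699)
1/(W - 833732) = 1/(978756/138439 - 833732) = 1/(-115420045592/138439) = -138439/115420045592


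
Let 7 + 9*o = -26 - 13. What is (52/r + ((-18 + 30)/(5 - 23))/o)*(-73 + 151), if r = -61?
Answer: -79014/1403 ≈ -56.318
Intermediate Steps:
o = -46/9 (o = -7/9 + (-26 - 13)/9 = -7/9 + (⅑)*(-39) = -7/9 - 13/3 = -46/9 ≈ -5.1111)
(52/r + ((-18 + 30)/(5 - 23))/o)*(-73 + 151) = (52/(-61) + ((-18 + 30)/(5 - 23))/(-46/9))*(-73 + 151) = (52*(-1/61) + (12/(-18))*(-9/46))*78 = (-52/61 + (12*(-1/18))*(-9/46))*78 = (-52/61 - ⅔*(-9/46))*78 = (-52/61 + 3/23)*78 = -1013/1403*78 = -79014/1403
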